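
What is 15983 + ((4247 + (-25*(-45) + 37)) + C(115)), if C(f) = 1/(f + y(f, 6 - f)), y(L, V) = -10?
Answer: 2246161/105 ≈ 21392.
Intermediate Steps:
C(f) = 1/(-10 + f) (C(f) = 1/(f - 10) = 1/(-10 + f))
15983 + ((4247 + (-25*(-45) + 37)) + C(115)) = 15983 + ((4247 + (-25*(-45) + 37)) + 1/(-10 + 115)) = 15983 + ((4247 + (1125 + 37)) + 1/105) = 15983 + ((4247 + 1162) + 1/105) = 15983 + (5409 + 1/105) = 15983 + 567946/105 = 2246161/105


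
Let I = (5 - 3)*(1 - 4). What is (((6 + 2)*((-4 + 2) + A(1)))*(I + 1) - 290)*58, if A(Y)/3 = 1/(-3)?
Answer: -9860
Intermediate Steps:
A(Y) = -1 (A(Y) = 3/(-3) = 3*(-⅓) = -1)
I = -6 (I = 2*(-3) = -6)
(((6 + 2)*((-4 + 2) + A(1)))*(I + 1) - 290)*58 = (((6 + 2)*((-4 + 2) - 1))*(-6 + 1) - 290)*58 = ((8*(-2 - 1))*(-5) - 290)*58 = ((8*(-3))*(-5) - 290)*58 = (-24*(-5) - 290)*58 = (120 - 290)*58 = -170*58 = -9860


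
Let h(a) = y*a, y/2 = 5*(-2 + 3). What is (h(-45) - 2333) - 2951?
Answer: -5734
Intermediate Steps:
y = 10 (y = 2*(5*(-2 + 3)) = 2*(5*1) = 2*5 = 10)
h(a) = 10*a
(h(-45) - 2333) - 2951 = (10*(-45) - 2333) - 2951 = (-450 - 2333) - 2951 = -2783 - 2951 = -5734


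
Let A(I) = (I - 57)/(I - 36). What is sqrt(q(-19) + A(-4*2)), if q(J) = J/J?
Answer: sqrt(1199)/22 ≈ 1.5739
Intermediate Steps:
q(J) = 1
A(I) = (-57 + I)/(-36 + I)
sqrt(q(-19) + A(-4*2)) = sqrt(1 + (-57 - 4*2)/(-36 - 4*2)) = sqrt(1 + (-57 - 8)/(-36 - 8)) = sqrt(1 - 65/(-44)) = sqrt(1 - 1/44*(-65)) = sqrt(1 + 65/44) = sqrt(109/44) = sqrt(1199)/22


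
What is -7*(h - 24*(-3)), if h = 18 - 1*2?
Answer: -616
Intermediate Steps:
h = 16 (h = 18 - 2 = 16)
-7*(h - 24*(-3)) = -7*(16 - 24*(-3)) = -7*(16 + 72) = -7*88 = -616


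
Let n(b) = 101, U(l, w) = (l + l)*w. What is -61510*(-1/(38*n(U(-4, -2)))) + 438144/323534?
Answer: 5395543253/310430873 ≈ 17.381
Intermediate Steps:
U(l, w) = 2*l*w (U(l, w) = (2*l)*w = 2*l*w)
-61510*(-1/(38*n(U(-4, -2)))) + 438144/323534 = -61510/((-38*101)) + 438144/323534 = -61510/(-3838) + 438144*(1/323534) = -61510*(-1/3838) + 219072/161767 = 30755/1919 + 219072/161767 = 5395543253/310430873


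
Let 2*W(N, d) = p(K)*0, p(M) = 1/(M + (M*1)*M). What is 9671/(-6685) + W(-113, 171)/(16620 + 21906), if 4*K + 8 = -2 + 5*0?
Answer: -9671/6685 ≈ -1.4467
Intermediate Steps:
K = -5/2 (K = -2 + (-2 + 5*0)/4 = -2 + (-2 + 0)/4 = -2 + (¼)*(-2) = -2 - ½ = -5/2 ≈ -2.5000)
p(M) = 1/(M + M²) (p(M) = 1/(M + M*M) = 1/(M + M²))
W(N, d) = 0 (W(N, d) = ((1/((-5/2)*(1 - 5/2)))*0)/2 = (-2/(5*(-3/2))*0)/2 = (-⅖*(-⅔)*0)/2 = ((4/15)*0)/2 = (½)*0 = 0)
9671/(-6685) + W(-113, 171)/(16620 + 21906) = 9671/(-6685) + 0/(16620 + 21906) = 9671*(-1/6685) + 0/38526 = -9671/6685 + 0*(1/38526) = -9671/6685 + 0 = -9671/6685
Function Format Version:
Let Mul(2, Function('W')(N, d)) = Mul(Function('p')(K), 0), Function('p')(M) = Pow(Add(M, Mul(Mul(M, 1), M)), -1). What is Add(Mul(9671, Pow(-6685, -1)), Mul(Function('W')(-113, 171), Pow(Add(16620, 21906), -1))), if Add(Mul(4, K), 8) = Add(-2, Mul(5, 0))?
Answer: Rational(-9671, 6685) ≈ -1.4467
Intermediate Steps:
K = Rational(-5, 2) (K = Add(-2, Mul(Rational(1, 4), Add(-2, Mul(5, 0)))) = Add(-2, Mul(Rational(1, 4), Add(-2, 0))) = Add(-2, Mul(Rational(1, 4), -2)) = Add(-2, Rational(-1, 2)) = Rational(-5, 2) ≈ -2.5000)
Function('p')(M) = Pow(Add(M, Pow(M, 2)), -1) (Function('p')(M) = Pow(Add(M, Mul(M, M)), -1) = Pow(Add(M, Pow(M, 2)), -1))
Function('W')(N, d) = 0 (Function('W')(N, d) = Mul(Rational(1, 2), Mul(Mul(Pow(Rational(-5, 2), -1), Pow(Add(1, Rational(-5, 2)), -1)), 0)) = Mul(Rational(1, 2), Mul(Mul(Rational(-2, 5), Pow(Rational(-3, 2), -1)), 0)) = Mul(Rational(1, 2), Mul(Mul(Rational(-2, 5), Rational(-2, 3)), 0)) = Mul(Rational(1, 2), Mul(Rational(4, 15), 0)) = Mul(Rational(1, 2), 0) = 0)
Add(Mul(9671, Pow(-6685, -1)), Mul(Function('W')(-113, 171), Pow(Add(16620, 21906), -1))) = Add(Mul(9671, Pow(-6685, -1)), Mul(0, Pow(Add(16620, 21906), -1))) = Add(Mul(9671, Rational(-1, 6685)), Mul(0, Pow(38526, -1))) = Add(Rational(-9671, 6685), Mul(0, Rational(1, 38526))) = Add(Rational(-9671, 6685), 0) = Rational(-9671, 6685)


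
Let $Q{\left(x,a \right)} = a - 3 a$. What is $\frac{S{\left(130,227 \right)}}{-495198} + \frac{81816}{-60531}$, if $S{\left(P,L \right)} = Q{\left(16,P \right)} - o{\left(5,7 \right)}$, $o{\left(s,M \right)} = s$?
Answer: $- \frac{13499692951}{9991610046} \approx -1.3511$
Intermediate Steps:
$Q{\left(x,a \right)} = - 2 a$
$S{\left(P,L \right)} = -5 - 2 P$ ($S{\left(P,L \right)} = - 2 P - 5 = -5 - 2 P$)
$\frac{S{\left(130,227 \right)}}{-495198} + \frac{81816}{-60531} = \frac{-5 - 260}{-495198} + \frac{81816}{-60531} = \left(-5 - 260\right) \left(- \frac{1}{495198}\right) + 81816 \left(- \frac{1}{60531}\right) = \left(-265\right) \left(- \frac{1}{495198}\right) - \frac{27272}{20177} = \frac{265}{495198} - \frac{27272}{20177} = - \frac{13499692951}{9991610046}$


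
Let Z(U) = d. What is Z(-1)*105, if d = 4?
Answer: 420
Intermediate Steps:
Z(U) = 4
Z(-1)*105 = 4*105 = 420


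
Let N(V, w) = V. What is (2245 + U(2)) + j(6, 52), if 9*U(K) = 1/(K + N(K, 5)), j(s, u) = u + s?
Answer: 82909/36 ≈ 2303.0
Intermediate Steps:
j(s, u) = s + u
U(K) = 1/(18*K) (U(K) = 1/(9*(K + K)) = 1/(9*((2*K))) = (1/(2*K))/9 = 1/(18*K))
(2245 + U(2)) + j(6, 52) = (2245 + (1/18)/2) + (6 + 52) = (2245 + (1/18)*(1/2)) + 58 = (2245 + 1/36) + 58 = 80821/36 + 58 = 82909/36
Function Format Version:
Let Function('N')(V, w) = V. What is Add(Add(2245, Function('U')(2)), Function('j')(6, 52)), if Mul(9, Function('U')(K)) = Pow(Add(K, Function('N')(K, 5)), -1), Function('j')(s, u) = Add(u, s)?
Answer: Rational(82909, 36) ≈ 2303.0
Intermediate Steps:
Function('j')(s, u) = Add(s, u)
Function('U')(K) = Mul(Rational(1, 18), Pow(K, -1)) (Function('U')(K) = Mul(Rational(1, 9), Pow(Add(K, K), -1)) = Mul(Rational(1, 9), Pow(Mul(2, K), -1)) = Mul(Rational(1, 9), Mul(Rational(1, 2), Pow(K, -1))) = Mul(Rational(1, 18), Pow(K, -1)))
Add(Add(2245, Function('U')(2)), Function('j')(6, 52)) = Add(Add(2245, Mul(Rational(1, 18), Pow(2, -1))), Add(6, 52)) = Add(Add(2245, Mul(Rational(1, 18), Rational(1, 2))), 58) = Add(Add(2245, Rational(1, 36)), 58) = Add(Rational(80821, 36), 58) = Rational(82909, 36)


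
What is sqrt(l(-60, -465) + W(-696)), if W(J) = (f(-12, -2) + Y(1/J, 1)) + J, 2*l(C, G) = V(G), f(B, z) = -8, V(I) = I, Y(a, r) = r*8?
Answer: I*sqrt(3714)/2 ≈ 30.471*I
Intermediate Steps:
Y(a, r) = 8*r
l(C, G) = G/2
W(J) = J (W(J) = (-8 + 8*1) + J = (-8 + 8) + J = 0 + J = J)
sqrt(l(-60, -465) + W(-696)) = sqrt((1/2)*(-465) - 696) = sqrt(-465/2 - 696) = sqrt(-1857/2) = I*sqrt(3714)/2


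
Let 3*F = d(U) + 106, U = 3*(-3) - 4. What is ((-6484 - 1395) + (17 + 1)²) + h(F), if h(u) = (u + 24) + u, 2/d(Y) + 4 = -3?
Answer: -156671/21 ≈ -7460.5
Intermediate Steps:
U = -13 (U = -9 - 4 = -13)
d(Y) = -2/7 (d(Y) = 2/(-4 - 3) = 2/(-7) = 2*(-⅐) = -2/7)
F = 740/21 (F = (-2/7 + 106)/3 = (⅓)*(740/7) = 740/21 ≈ 35.238)
h(u) = 24 + 2*u (h(u) = (24 + u) + u = 24 + 2*u)
((-6484 - 1395) + (17 + 1)²) + h(F) = ((-6484 - 1395) + (17 + 1)²) + (24 + 2*(740/21)) = (-7879 + 18²) + (24 + 1480/21) = (-7879 + 324) + 1984/21 = -7555 + 1984/21 = -156671/21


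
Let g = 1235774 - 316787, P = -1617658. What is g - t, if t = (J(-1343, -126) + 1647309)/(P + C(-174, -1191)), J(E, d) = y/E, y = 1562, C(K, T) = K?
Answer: 1996729724149537/2172748376 ≈ 9.1899e+5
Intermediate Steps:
J(E, d) = 1562/E
g = 918987
t = -2212334425/2172748376 (t = (1562/(-1343) + 1647309)/(-1617658 - 174) = (1562*(-1/1343) + 1647309)/(-1617832) = (-1562/1343 + 1647309)*(-1/1617832) = (2212334425/1343)*(-1/1617832) = -2212334425/2172748376 ≈ -1.0182)
g - t = 918987 - 1*(-2212334425/2172748376) = 918987 + 2212334425/2172748376 = 1996729724149537/2172748376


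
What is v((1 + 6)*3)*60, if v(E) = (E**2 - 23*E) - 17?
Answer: -3540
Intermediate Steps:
v(E) = -17 + E**2 - 23*E
v((1 + 6)*3)*60 = (-17 + ((1 + 6)*3)**2 - 23*(1 + 6)*3)*60 = (-17 + (7*3)**2 - 161*3)*60 = (-17 + 21**2 - 23*21)*60 = (-17 + 441 - 483)*60 = -59*60 = -3540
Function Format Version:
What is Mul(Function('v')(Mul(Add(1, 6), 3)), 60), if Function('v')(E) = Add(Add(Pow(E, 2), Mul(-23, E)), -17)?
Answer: -3540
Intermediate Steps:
Function('v')(E) = Add(-17, Pow(E, 2), Mul(-23, E))
Mul(Function('v')(Mul(Add(1, 6), 3)), 60) = Mul(Add(-17, Pow(Mul(Add(1, 6), 3), 2), Mul(-23, Mul(Add(1, 6), 3))), 60) = Mul(Add(-17, Pow(Mul(7, 3), 2), Mul(-23, Mul(7, 3))), 60) = Mul(Add(-17, Pow(21, 2), Mul(-23, 21)), 60) = Mul(Add(-17, 441, -483), 60) = Mul(-59, 60) = -3540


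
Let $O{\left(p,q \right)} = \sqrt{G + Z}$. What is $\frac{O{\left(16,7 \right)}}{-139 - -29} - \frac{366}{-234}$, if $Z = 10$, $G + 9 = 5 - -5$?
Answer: $\frac{61}{39} - \frac{\sqrt{11}}{110} \approx 1.534$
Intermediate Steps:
$G = 1$ ($G = -9 + \left(5 - -5\right) = -9 + \left(5 + 5\right) = -9 + 10 = 1$)
$O{\left(p,q \right)} = \sqrt{11}$ ($O{\left(p,q \right)} = \sqrt{1 + 10} = \sqrt{11}$)
$\frac{O{\left(16,7 \right)}}{-139 - -29} - \frac{366}{-234} = \frac{\sqrt{11}}{-139 - -29} - \frac{366}{-234} = \frac{\sqrt{11}}{-139 + 29} - - \frac{61}{39} = \frac{\sqrt{11}}{-110} + \frac{61}{39} = \sqrt{11} \left(- \frac{1}{110}\right) + \frac{61}{39} = - \frac{\sqrt{11}}{110} + \frac{61}{39} = \frac{61}{39} - \frac{\sqrt{11}}{110}$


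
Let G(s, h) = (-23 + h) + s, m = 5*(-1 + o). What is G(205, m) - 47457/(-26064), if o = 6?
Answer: 604745/2896 ≈ 208.82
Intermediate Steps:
m = 25 (m = 5*(-1 + 6) = 5*5 = 25)
G(s, h) = -23 + h + s
G(205, m) - 47457/(-26064) = (-23 + 25 + 205) - 47457/(-26064) = 207 - 47457*(-1)/26064 = 207 - 1*(-5273/2896) = 207 + 5273/2896 = 604745/2896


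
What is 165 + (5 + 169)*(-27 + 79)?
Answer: 9213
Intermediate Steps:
165 + (5 + 169)*(-27 + 79) = 165 + 174*52 = 165 + 9048 = 9213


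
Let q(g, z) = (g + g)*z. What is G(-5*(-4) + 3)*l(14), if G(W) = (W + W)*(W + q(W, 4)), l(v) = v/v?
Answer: 9522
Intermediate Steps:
q(g, z) = 2*g*z (q(g, z) = (2*g)*z = 2*g*z)
l(v) = 1
G(W) = 18*W**2 (G(W) = (W + W)*(W + 2*W*4) = (2*W)*(W + 8*W) = (2*W)*(9*W) = 18*W**2)
G(-5*(-4) + 3)*l(14) = (18*(-5*(-4) + 3)**2)*1 = (18*(20 + 3)**2)*1 = (18*23**2)*1 = (18*529)*1 = 9522*1 = 9522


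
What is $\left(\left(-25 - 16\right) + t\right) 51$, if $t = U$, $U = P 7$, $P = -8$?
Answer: $-4947$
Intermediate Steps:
$U = -56$ ($U = \left(-8\right) 7 = -56$)
$t = -56$
$\left(\left(-25 - 16\right) + t\right) 51 = \left(\left(-25 - 16\right) - 56\right) 51 = \left(-41 - 56\right) 51 = \left(-97\right) 51 = -4947$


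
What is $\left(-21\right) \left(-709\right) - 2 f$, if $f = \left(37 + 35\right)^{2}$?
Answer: $4521$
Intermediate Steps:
$f = 5184$ ($f = 72^{2} = 5184$)
$\left(-21\right) \left(-709\right) - 2 f = \left(-21\right) \left(-709\right) - 10368 = 14889 - 10368 = 4521$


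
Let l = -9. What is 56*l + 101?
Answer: -403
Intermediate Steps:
56*l + 101 = 56*(-9) + 101 = -504 + 101 = -403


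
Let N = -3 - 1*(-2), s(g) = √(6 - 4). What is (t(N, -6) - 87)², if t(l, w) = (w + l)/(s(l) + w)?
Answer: 4251577/578 - 10206*√2/289 ≈ 7305.7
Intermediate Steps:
s(g) = √2
N = -1 (N = -3 + 2 = -1)
t(l, w) = (l + w)/(w + √2) (t(l, w) = (w + l)/(√2 + w) = (l + w)/(w + √2))
(t(N, -6) - 87)² = ((-1 - 6)/(-6 + √2) - 87)² = (-7/(-6 + √2) - 87)² = (-87 - 7/(-6 + √2))²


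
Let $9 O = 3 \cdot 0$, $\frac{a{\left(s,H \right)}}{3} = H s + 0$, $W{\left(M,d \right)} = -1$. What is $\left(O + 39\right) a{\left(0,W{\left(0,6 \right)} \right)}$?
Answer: $0$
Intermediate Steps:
$a{\left(s,H \right)} = 3 H s$ ($a{\left(s,H \right)} = 3 \left(H s + 0\right) = 3 H s$)
$O = 0$ ($O = \frac{3 \cdot 0}{9} = \frac{1}{9} \cdot 0 = 0$)
$\left(O + 39\right) a{\left(0,W{\left(0,6 \right)} \right)} = \left(0 + 39\right) 3 \left(-1\right) 0 = 39 \cdot 0 = 0$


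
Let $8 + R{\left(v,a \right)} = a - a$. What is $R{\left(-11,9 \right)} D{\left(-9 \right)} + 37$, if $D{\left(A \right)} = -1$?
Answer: $45$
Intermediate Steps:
$R{\left(v,a \right)} = -8$ ($R{\left(v,a \right)} = -8 + \left(a - a\right) = -8 + 0 = -8$)
$R{\left(-11,9 \right)} D{\left(-9 \right)} + 37 = \left(-8\right) \left(-1\right) + 37 = 8 + 37 = 45$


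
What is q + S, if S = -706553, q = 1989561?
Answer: 1283008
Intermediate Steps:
q + S = 1989561 - 706553 = 1283008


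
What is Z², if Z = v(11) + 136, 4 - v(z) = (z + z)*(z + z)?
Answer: 118336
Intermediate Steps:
v(z) = 4 - 4*z² (v(z) = 4 - (z + z)*(z + z) = 4 - 2*z*2*z = 4 - 4*z²)
Z = -344 (Z = (4 - 4*11²) + 136 = (4 - 4*121) + 136 = (4 - 484) + 136 = -480 + 136 = -344)
Z² = (-344)² = 118336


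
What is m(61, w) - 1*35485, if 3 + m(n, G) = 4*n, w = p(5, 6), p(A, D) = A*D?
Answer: -35244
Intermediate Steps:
w = 30 (w = 5*6 = 30)
m(n, G) = -3 + 4*n
m(61, w) - 1*35485 = (-3 + 4*61) - 1*35485 = (-3 + 244) - 35485 = 241 - 35485 = -35244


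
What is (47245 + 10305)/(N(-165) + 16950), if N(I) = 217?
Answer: 57550/17167 ≈ 3.3524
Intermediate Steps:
(47245 + 10305)/(N(-165) + 16950) = (47245 + 10305)/(217 + 16950) = 57550/17167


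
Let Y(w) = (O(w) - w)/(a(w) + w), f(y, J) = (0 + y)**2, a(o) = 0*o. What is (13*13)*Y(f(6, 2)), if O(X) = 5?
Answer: -5239/36 ≈ -145.53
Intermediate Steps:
a(o) = 0
f(y, J) = y**2
Y(w) = (5 - w)/w (Y(w) = (5 - w)/(0 + w) = (5 - w)/w)
(13*13)*Y(f(6, 2)) = (13*13)*((5 - 1*6**2)/(6**2)) = 169*((5 - 1*36)/36) = 169*((5 - 36)/36) = 169*((1/36)*(-31)) = 169*(-31/36) = -5239/36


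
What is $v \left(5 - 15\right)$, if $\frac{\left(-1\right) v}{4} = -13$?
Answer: $-520$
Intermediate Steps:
$v = 52$ ($v = \left(-4\right) \left(-13\right) = 52$)
$v \left(5 - 15\right) = 52 \left(5 - 15\right) = 52 \left(-10\right) = -520$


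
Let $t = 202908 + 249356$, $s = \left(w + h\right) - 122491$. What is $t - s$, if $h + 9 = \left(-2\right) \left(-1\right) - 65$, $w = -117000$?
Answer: $691827$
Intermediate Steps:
$h = -72$ ($h = -9 - 63 = -72$)
$s = -239563$ ($s = \left(-117000 - 72\right) - 122491 = -117072 - 122491 = -239563$)
$t = 452264$
$t - s = 452264 - -239563 = 452264 + 239563 = 691827$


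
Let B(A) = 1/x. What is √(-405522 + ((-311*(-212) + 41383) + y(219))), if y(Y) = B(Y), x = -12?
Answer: I*√10735455/6 ≈ 546.08*I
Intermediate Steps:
B(A) = -1/12 (B(A) = 1/(-12) = -1/12)
y(Y) = -1/12
√(-405522 + ((-311*(-212) + 41383) + y(219))) = √(-405522 + ((-311*(-212) + 41383) - 1/12)) = √(-405522 + ((65932 + 41383) - 1/12)) = √(-405522 + (107315 - 1/12)) = √(-405522 + 1287779/12) = √(-3578485/12) = I*√10735455/6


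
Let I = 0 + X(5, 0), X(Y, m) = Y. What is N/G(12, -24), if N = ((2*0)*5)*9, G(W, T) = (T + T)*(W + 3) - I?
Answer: 0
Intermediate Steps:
I = 5 (I = 0 + 5 = 5)
G(W, T) = -5 + 2*T*(3 + W) (G(W, T) = (T + T)*(W + 3) - 1*5 = (2*T)*(3 + W) - 5 = 2*T*(3 + W) - 5 = -5 + 2*T*(3 + W))
N = 0 (N = (0*5)*9 = 0*9 = 0)
N/G(12, -24) = 0/(-5 + 6*(-24) + 2*(-24)*12) = 0/(-5 - 144 - 576) = 0/(-725) = 0*(-1/725) = 0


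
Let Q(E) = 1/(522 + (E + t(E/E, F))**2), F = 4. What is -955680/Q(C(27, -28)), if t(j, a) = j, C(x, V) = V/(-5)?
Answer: -2702471904/5 ≈ -5.4049e+8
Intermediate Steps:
C(x, V) = -V/5 (C(x, V) = V*(-1/5) = -V/5)
Q(E) = 1/(522 + (1 + E)**2) (Q(E) = 1/(522 + (E + E/E)**2) = 1/(522 + (E + 1)**2) = 1/(522 + (1 + E)**2))
-955680/Q(C(27, -28)) = -(498864960 + 955680*(1 - 1/5*(-28))**2) = -(498864960 + 955680*(1 + 28/5)**2) = -955680/(1/(522 + (33/5)**2)) = -955680/(1/(522 + 1089/25)) = -955680/(1/(14139/25)) = -955680/25/14139 = -955680*14139/25 = -2702471904/5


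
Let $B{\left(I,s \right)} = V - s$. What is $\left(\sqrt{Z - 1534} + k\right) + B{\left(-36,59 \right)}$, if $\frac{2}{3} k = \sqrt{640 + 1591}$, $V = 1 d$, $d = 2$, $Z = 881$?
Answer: $-57 + \frac{3 \sqrt{2231}}{2} + i \sqrt{653} \approx 13.85 + 25.554 i$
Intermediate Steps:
$V = 2$ ($V = 1 \cdot 2 = 2$)
$B{\left(I,s \right)} = 2 - s$
$k = \frac{3 \sqrt{2231}}{2}$ ($k = \frac{3 \sqrt{640 + 1591}}{2} = \frac{3 \sqrt{2231}}{2} \approx 70.85$)
$\left(\sqrt{Z - 1534} + k\right) + B{\left(-36,59 \right)} = \left(\sqrt{881 - 1534} + \frac{3 \sqrt{2231}}{2}\right) + \left(2 - 59\right) = \left(\sqrt{-653} + \frac{3 \sqrt{2231}}{2}\right) + \left(2 - 59\right) = \left(i \sqrt{653} + \frac{3 \sqrt{2231}}{2}\right) - 57 = \left(\frac{3 \sqrt{2231}}{2} + i \sqrt{653}\right) - 57 = -57 + \frac{3 \sqrt{2231}}{2} + i \sqrt{653}$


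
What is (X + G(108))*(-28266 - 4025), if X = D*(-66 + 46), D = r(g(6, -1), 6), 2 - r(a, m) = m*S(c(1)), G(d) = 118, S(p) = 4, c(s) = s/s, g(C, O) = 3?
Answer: -18018378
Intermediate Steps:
c(s) = 1
r(a, m) = 2 - 4*m (r(a, m) = 2 - m*4 = 2 - 4*m)
D = -22 (D = 2 - 4*6 = 2 - 24 = -22)
X = 440 (X = -22*(-66 + 46) = -22*(-20) = 440)
(X + G(108))*(-28266 - 4025) = (440 + 118)*(-28266 - 4025) = 558*(-32291) = -18018378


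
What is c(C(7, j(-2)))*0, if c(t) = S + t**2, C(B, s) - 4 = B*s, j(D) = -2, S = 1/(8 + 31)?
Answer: 0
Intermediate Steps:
S = 1/39 ≈ 0.025641
C(B, s) = 4 + B*s
c(t) = 1/39 + t**2
c(C(7, j(-2)))*0 = (1/39 + (4 + 7*(-2))**2)*0 = (1/39 + (4 - 14)**2)*0 = (1/39 + (-10)**2)*0 = (1/39 + 100)*0 = (3901/39)*0 = 0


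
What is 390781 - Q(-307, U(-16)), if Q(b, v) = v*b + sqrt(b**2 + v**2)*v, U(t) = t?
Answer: 385869 + 16*sqrt(94505) ≈ 3.9079e+5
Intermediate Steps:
Q(b, v) = b*v + v*sqrt(b**2 + v**2)
390781 - Q(-307, U(-16)) = 390781 - (-16)*(-307 + sqrt((-307)**2 + (-16)**2)) = 390781 - (-16)*(-307 + sqrt(94249 + 256)) = 390781 - (-16)*(-307 + sqrt(94505)) = 390781 - (4912 - 16*sqrt(94505)) = 390781 + (-4912 + 16*sqrt(94505)) = 385869 + 16*sqrt(94505)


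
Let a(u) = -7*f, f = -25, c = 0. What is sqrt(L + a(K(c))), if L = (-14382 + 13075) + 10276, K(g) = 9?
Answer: 6*sqrt(254) ≈ 95.624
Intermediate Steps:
a(u) = 175 (a(u) = -7*(-25) = 175)
L = 8969 (L = -1307 + 10276 = 8969)
sqrt(L + a(K(c))) = sqrt(8969 + 175) = sqrt(9144) = 6*sqrt(254)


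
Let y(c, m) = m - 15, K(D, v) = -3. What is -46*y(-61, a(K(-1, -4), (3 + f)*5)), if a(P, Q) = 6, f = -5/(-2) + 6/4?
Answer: 414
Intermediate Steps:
f = 4 (f = -5*(-1/2) + 6*(1/4) = 5/2 + 3/2 = 4)
y(c, m) = -15 + m
-46*y(-61, a(K(-1, -4), (3 + f)*5)) = -46*(-15 + 6) = -46*(-9) = 414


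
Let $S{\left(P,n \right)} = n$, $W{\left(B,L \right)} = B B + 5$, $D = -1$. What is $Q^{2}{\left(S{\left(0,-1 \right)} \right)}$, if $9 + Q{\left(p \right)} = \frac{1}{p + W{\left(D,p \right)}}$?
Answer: $\frac{1936}{25} \approx 77.44$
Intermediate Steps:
$W{\left(B,L \right)} = 5 + B^{2}$ ($W{\left(B,L \right)} = B^{2} + 5 = 5 + B^{2}$)
$Q{\left(p \right)} = -9 + \frac{1}{6 + p}$ ($Q{\left(p \right)} = -9 + \frac{1}{p + \left(5 + \left(-1\right)^{2}\right)} = -9 + \frac{1}{p + \left(5 + 1\right)} = -9 + \frac{1}{p + 6} = -9 + \frac{1}{6 + p}$)
$Q^{2}{\left(S{\left(0,-1 \right)} \right)} = \left(\frac{-53 - -9}{6 - 1}\right)^{2} = \left(\frac{-53 + 9}{5}\right)^{2} = \left(\frac{1}{5} \left(-44\right)\right)^{2} = \left(- \frac{44}{5}\right)^{2} = \frac{1936}{25}$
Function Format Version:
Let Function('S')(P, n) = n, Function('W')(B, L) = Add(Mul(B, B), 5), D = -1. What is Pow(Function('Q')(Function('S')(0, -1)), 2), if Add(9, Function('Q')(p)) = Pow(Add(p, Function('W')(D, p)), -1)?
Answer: Rational(1936, 25) ≈ 77.440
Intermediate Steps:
Function('W')(B, L) = Add(5, Pow(B, 2)) (Function('W')(B, L) = Add(Pow(B, 2), 5) = Add(5, Pow(B, 2)))
Function('Q')(p) = Add(-9, Pow(Add(6, p), -1)) (Function('Q')(p) = Add(-9, Pow(Add(p, Add(5, Pow(-1, 2))), -1)) = Add(-9, Pow(Add(p, Add(5, 1)), -1)) = Add(-9, Pow(Add(p, 6), -1)) = Add(-9, Pow(Add(6, p), -1)))
Pow(Function('Q')(Function('S')(0, -1)), 2) = Pow(Mul(Pow(Add(6, -1), -1), Add(-53, Mul(-9, -1))), 2) = Pow(Mul(Pow(5, -1), Add(-53, 9)), 2) = Pow(Mul(Rational(1, 5), -44), 2) = Pow(Rational(-44, 5), 2) = Rational(1936, 25)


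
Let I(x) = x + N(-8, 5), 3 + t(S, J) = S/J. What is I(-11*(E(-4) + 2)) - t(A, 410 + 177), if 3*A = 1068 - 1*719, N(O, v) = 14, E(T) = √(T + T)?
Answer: -9154/1761 - 22*I*√2 ≈ -5.1982 - 31.113*I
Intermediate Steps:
E(T) = √2*√T (E(T) = √(2*T) = √2*√T)
A = 349/3 (A = (1068 - 1*719)/3 = (1068 - 719)/3 = (⅓)*349 = 349/3 ≈ 116.33)
t(S, J) = -3 + S/J
I(x) = 14 + x (I(x) = x + 14 = 14 + x)
I(-11*(E(-4) + 2)) - t(A, 410 + 177) = (14 - 11*(√2*√(-4) + 2)) - (-3 + 349/(3*(410 + 177))) = (14 - 11*(√2*(2*I) + 2)) - (-3 + (349/3)/587) = (14 - 11*(2*I*√2 + 2)) - (-3 + (349/3)*(1/587)) = (14 - 11*(2 + 2*I*√2)) - (-3 + 349/1761) = (14 + (-22 - 22*I*√2)) - 1*(-4934/1761) = (-8 - 22*I*√2) + 4934/1761 = -9154/1761 - 22*I*√2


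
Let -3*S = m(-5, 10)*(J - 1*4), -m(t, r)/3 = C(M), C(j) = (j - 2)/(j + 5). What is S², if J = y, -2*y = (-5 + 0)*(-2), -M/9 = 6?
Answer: 5184/49 ≈ 105.80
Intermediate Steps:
M = -54 (M = -9*6 = -54)
C(j) = (-2 + j)/(5 + j)
m(t, r) = -24/7 (m(t, r) = -3*(-2 - 54)/(5 - 54) = -3*(-56)/(-49) = -(-3)*(-56)/49 = -3*8/7 = -24/7)
y = -5 (y = -(-5 + 0)*(-2)/2 = -(-5)*(-2)/2 = -½*10 = -5)
J = -5
S = -72/7 (S = -(-8)*(-5 - 1*4)/7 = -(-8)*(-5 - 4)/7 = -(-8)*(-9)/7 = -⅓*216/7 = -72/7 ≈ -10.286)
S² = (-72/7)² = 5184/49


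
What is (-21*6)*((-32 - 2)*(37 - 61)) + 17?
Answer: -102799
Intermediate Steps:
(-21*6)*((-32 - 2)*(37 - 61)) + 17 = -(-4284)*(-24) + 17 = -126*816 + 17 = -102816 + 17 = -102799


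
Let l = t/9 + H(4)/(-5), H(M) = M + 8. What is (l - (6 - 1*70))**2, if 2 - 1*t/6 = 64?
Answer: 92416/225 ≈ 410.74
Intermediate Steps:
t = -372 (t = 12 - 6*64 = 12 - 384 = -372)
H(M) = 8 + M
l = -656/15 (l = -372/9 + (8 + 4)/(-5) = -372*1/9 + 12*(-1/5) = -124/3 - 12/5 = -656/15 ≈ -43.733)
(l - (6 - 1*70))**2 = (-656/15 - (6 - 1*70))**2 = (-656/15 - (6 - 70))**2 = (-656/15 - 1*(-64))**2 = (-656/15 + 64)**2 = (304/15)**2 = 92416/225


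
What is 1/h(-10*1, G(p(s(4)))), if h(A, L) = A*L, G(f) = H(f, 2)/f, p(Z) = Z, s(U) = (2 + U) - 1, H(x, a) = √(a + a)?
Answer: -¼ ≈ -0.25000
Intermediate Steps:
H(x, a) = √2*√a (H(x, a) = √(2*a) = √2*√a)
s(U) = 1 + U
G(f) = 2/f (G(f) = (√2*√2)/f = 2/f)
1/h(-10*1, G(p(s(4)))) = 1/((-10*1)*(2/(1 + 4))) = 1/(-20/5) = 1/(-10*⅖) = 1/(-4) = -¼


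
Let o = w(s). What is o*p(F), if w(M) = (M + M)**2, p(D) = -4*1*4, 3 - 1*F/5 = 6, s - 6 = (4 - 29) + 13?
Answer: -2304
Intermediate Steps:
s = -6 (s = 6 + ((4 - 29) + 13) = 6 + (-25 + 13) = 6 - 12 = -6)
F = -15 (F = 15 - 5*6 = 15 - 30 = -15)
p(D) = -16 (p(D) = -4*4 = -16)
w(M) = 4*M**2 (w(M) = (2*M)**2 = 4*M**2)
o = 144 (o = 4*(-6)**2 = 4*36 = 144)
o*p(F) = 144*(-16) = -2304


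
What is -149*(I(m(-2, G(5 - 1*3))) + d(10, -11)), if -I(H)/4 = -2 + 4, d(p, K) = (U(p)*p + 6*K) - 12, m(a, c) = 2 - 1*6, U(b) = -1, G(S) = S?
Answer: 14304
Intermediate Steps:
m(a, c) = -4 (m(a, c) = 2 - 6 = -4)
d(p, K) = -12 - p + 6*K (d(p, K) = (-p + 6*K) - 12 = -12 - p + 6*K)
I(H) = -8 (I(H) = -4*(-2 + 4) = -4*2 = -8)
-149*(I(m(-2, G(5 - 1*3))) + d(10, -11)) = -149*(-8 + (-12 - 1*10 + 6*(-11))) = -149*(-8 + (-12 - 10 - 66)) = -149*(-8 - 88) = -149*(-96) = 14304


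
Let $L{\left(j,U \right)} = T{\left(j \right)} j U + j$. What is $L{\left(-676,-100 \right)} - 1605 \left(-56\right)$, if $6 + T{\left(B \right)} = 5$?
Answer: $21604$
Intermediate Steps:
$T{\left(B \right)} = -1$ ($T{\left(B \right)} = -6 + 5 = -1$)
$L{\left(j,U \right)} = j - U j$ ($L{\left(j,U \right)} = - j U + j = - U j + j = j - U j$)
$L{\left(-676,-100 \right)} - 1605 \left(-56\right) = - 676 \left(1 - -100\right) - 1605 \left(-56\right) = - 676 \left(1 + 100\right) - -89880 = \left(-676\right) 101 + 89880 = -68276 + 89880 = 21604$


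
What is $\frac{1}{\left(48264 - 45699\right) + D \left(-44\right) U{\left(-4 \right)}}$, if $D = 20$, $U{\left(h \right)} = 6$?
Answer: $- \frac{1}{2715} \approx -0.00036832$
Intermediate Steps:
$\frac{1}{\left(48264 - 45699\right) + D \left(-44\right) U{\left(-4 \right)}} = \frac{1}{\left(48264 - 45699\right) + 20 \left(-44\right) 6} = \frac{1}{\left(48264 - 45699\right) - 5280} = \frac{1}{2565 - 5280} = \frac{1}{-2715} = - \frac{1}{2715}$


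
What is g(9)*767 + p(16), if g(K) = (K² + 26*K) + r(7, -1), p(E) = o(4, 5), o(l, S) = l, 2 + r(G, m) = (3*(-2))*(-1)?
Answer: 244677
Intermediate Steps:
r(G, m) = 4 (r(G, m) = -2 + (3*(-2))*(-1) = -2 - 6*(-1) = -2 + 6 = 4)
p(E) = 4
g(K) = 4 + K² + 26*K (g(K) = (K² + 26*K) + 4 = 4 + K² + 26*K)
g(9)*767 + p(16) = (4 + 9² + 26*9)*767 + 4 = (4 + 81 + 234)*767 + 4 = 319*767 + 4 = 244673 + 4 = 244677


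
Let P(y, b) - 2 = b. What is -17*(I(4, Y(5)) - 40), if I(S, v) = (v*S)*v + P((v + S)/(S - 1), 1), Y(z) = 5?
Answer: -1071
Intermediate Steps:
P(y, b) = 2 + b
I(S, v) = 3 + S*v**2 (I(S, v) = (v*S)*v + (2 + 1) = (S*v)*v + 3 = S*v**2 + 3 = 3 + S*v**2)
-17*(I(4, Y(5)) - 40) = -17*((3 + 4*5**2) - 40) = -17*((3 + 4*25) - 40) = -17*((3 + 100) - 40) = -17*(103 - 40) = -17*63 = -1071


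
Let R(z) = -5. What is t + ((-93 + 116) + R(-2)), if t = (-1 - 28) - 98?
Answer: -109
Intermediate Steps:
t = -127 (t = -29 - 98 = -127)
t + ((-93 + 116) + R(-2)) = -127 + ((-93 + 116) - 5) = -127 + (23 - 5) = -127 + 18 = -109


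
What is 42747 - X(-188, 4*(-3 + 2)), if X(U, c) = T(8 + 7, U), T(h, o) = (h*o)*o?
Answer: -487413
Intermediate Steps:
T(h, o) = h*o**2
X(U, c) = 15*U**2 (X(U, c) = (8 + 7)*U**2 = 15*U**2)
42747 - X(-188, 4*(-3 + 2)) = 42747 - 15*(-188)**2 = 42747 - 15*35344 = 42747 - 1*530160 = 42747 - 530160 = -487413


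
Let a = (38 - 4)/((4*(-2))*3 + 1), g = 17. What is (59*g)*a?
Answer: -34102/23 ≈ -1482.7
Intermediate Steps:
a = -34/23 (a = 34/(-8*3 + 1) = 34/(-24 + 1) = 34/(-23) = 34*(-1/23) = -34/23 ≈ -1.4783)
(59*g)*a = (59*17)*(-34/23) = 1003*(-34/23) = -34102/23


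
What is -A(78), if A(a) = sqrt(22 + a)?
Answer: -10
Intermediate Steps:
-A(78) = -sqrt(22 + 78) = -sqrt(100) = -1*10 = -10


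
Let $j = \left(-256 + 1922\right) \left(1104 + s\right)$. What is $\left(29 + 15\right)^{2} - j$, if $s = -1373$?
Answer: $450090$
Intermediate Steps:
$j = -448154$ ($j = \left(-256 + 1922\right) \left(1104 - 1373\right) = 1666 \left(-269\right) = -448154$)
$\left(29 + 15\right)^{2} - j = \left(29 + 15\right)^{2} - -448154 = 44^{2} + 448154 = 1936 + 448154 = 450090$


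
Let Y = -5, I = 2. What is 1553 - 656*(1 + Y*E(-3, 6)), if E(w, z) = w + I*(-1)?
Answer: -15503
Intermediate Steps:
E(w, z) = -2 + w (E(w, z) = w + 2*(-1) = w - 2 = -2 + w)
1553 - 656*(1 + Y*E(-3, 6)) = 1553 - 656*(1 - 5*(-2 - 3)) = 1553 - 656*(1 - 5*(-5)) = 1553 - 656*(1 + 25) = 1553 - 656*26 = 1553 - 17056 = -15503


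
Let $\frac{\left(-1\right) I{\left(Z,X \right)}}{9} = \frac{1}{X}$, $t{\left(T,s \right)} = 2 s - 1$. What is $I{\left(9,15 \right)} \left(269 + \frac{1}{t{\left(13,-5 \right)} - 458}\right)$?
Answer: $- \frac{75696}{469} \approx -161.4$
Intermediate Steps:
$t{\left(T,s \right)} = -1 + 2 s$
$I{\left(Z,X \right)} = - \frac{9}{X}$
$I{\left(9,15 \right)} \left(269 + \frac{1}{t{\left(13,-5 \right)} - 458}\right) = - \frac{9}{15} \left(269 + \frac{1}{\left(-1 + 2 \left(-5\right)\right) - 458}\right) = \left(-9\right) \frac{1}{15} \left(269 + \frac{1}{\left(-1 - 10\right) - 458}\right) = - \frac{3 \left(269 + \frac{1}{-11 - 458}\right)}{5} = - \frac{3 \left(269 + \frac{1}{-469}\right)}{5} = - \frac{3 \left(269 - \frac{1}{469}\right)}{5} = \left(- \frac{3}{5}\right) \frac{126160}{469} = - \frac{75696}{469}$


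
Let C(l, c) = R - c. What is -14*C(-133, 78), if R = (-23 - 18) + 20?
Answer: 1386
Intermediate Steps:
R = -21 (R = -41 + 20 = -21)
C(l, c) = -21 - c
-14*C(-133, 78) = -14*(-21 - 1*78) = -14*(-21 - 78) = -14*(-99) = 1386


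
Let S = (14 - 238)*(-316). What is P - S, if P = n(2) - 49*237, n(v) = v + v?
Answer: -82393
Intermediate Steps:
n(v) = 2*v
S = 70784 (S = -224*(-316) = 70784)
P = -11609 (P = 2*2 - 49*237 = 4 - 11613 = -11609)
P - S = -11609 - 1*70784 = -11609 - 70784 = -82393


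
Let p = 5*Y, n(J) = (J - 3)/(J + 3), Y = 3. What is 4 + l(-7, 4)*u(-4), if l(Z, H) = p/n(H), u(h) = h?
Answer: -416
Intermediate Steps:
n(J) = (-3 + J)/(3 + J)
p = 15 (p = 5*3 = 15)
l(Z, H) = 15*(3 + H)/(-3 + H) (l(Z, H) = 15/(((-3 + H)/(3 + H))) = 15*((3 + H)/(-3 + H)) = 15*(3 + H)/(-3 + H))
4 + l(-7, 4)*u(-4) = 4 + (15*(3 + 4)/(-3 + 4))*(-4) = 4 + (15*7/1)*(-4) = 4 + (15*1*7)*(-4) = 4 + 105*(-4) = 4 - 420 = -416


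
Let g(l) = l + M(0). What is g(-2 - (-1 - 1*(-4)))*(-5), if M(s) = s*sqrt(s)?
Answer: 25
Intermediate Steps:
M(s) = s**(3/2)
g(l) = l (g(l) = l + 0**(3/2) = l + 0 = l)
g(-2 - (-1 - 1*(-4)))*(-5) = (-2 - (-1 - 1*(-4)))*(-5) = (-2 - (-1 + 4))*(-5) = (-2 - 1*3)*(-5) = (-2 - 3)*(-5) = -5*(-5) = 25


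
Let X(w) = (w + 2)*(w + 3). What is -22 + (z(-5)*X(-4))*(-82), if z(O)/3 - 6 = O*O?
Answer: -15274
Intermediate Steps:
z(O) = 18 + 3*O**2 (z(O) = 18 + 3*(O*O) = 18 + 3*O**2)
X(w) = (2 + w)*(3 + w)
-22 + (z(-5)*X(-4))*(-82) = -22 + ((18 + 3*(-5)**2)*(6 + (-4)**2 + 5*(-4)))*(-82) = -22 + ((18 + 3*25)*(6 + 16 - 20))*(-82) = -22 + ((18 + 75)*2)*(-82) = -22 + (93*2)*(-82) = -22 + 186*(-82) = -22 - 15252 = -15274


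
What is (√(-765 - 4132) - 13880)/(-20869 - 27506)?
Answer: 2776/9675 - I*√4897/48375 ≈ 0.28692 - 0.0014466*I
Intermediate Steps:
(√(-765 - 4132) - 13880)/(-20869 - 27506) = (√(-4897) - 13880)/(-48375) = (I*√4897 - 13880)*(-1/48375) = (-13880 + I*√4897)*(-1/48375) = 2776/9675 - I*√4897/48375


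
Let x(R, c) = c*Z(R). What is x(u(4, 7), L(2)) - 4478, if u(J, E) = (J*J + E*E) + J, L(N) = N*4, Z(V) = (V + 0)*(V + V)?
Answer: 71698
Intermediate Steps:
Z(V) = 2*V² (Z(V) = V*(2*V) = 2*V²)
L(N) = 4*N
u(J, E) = J + E² + J² (u(J, E) = (J² + E²) + J = (E² + J²) + J = J + E² + J²)
x(R, c) = 2*c*R² (x(R, c) = c*(2*R²) = 2*c*R²)
x(u(4, 7), L(2)) - 4478 = 2*(4*2)*(4 + 7² + 4²)² - 4478 = 2*8*(4 + 49 + 16)² - 4478 = 2*8*69² - 4478 = 2*8*4761 - 4478 = 76176 - 4478 = 71698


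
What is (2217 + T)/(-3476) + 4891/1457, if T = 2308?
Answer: 10408191/5064532 ≈ 2.0551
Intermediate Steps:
(2217 + T)/(-3476) + 4891/1457 = (2217 + 2308)/(-3476) + 4891/1457 = 4525*(-1/3476) + 4891*(1/1457) = -4525/3476 + 4891/1457 = 10408191/5064532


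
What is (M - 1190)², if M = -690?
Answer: 3534400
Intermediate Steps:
(M - 1190)² = (-690 - 1190)² = (-1880)² = 3534400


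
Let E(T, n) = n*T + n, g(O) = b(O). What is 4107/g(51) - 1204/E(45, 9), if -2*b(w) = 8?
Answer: -852557/828 ≈ -1029.7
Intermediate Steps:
b(w) = -4 (b(w) = -½*8 = -4)
g(O) = -4
E(T, n) = n + T*n (E(T, n) = T*n + n = n + T*n)
4107/g(51) - 1204/E(45, 9) = 4107/(-4) - 1204*1/(9*(1 + 45)) = 4107*(-¼) - 1204/(9*46) = -4107/4 - 1204/414 = -4107/4 - 1204*1/414 = -4107/4 - 602/207 = -852557/828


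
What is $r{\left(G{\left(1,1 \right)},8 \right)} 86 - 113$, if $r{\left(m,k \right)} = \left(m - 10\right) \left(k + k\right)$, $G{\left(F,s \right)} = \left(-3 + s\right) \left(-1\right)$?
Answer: $-11121$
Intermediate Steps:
$G{\left(F,s \right)} = 3 - s$
$r{\left(m,k \right)} = 2 k \left(-10 + m\right)$ ($r{\left(m,k \right)} = \left(-10 + m\right) 2 k = 2 k \left(-10 + m\right)$)
$r{\left(G{\left(1,1 \right)},8 \right)} 86 - 113 = 2 \cdot 8 \left(-10 + \left(3 - 1\right)\right) 86 - 113 = 2 \cdot 8 \left(-10 + 2\right) 86 - 113 = 2 \cdot 8 \left(-8\right) 86 - 113 = \left(-128\right) 86 - 113 = -11008 - 113 = -11121$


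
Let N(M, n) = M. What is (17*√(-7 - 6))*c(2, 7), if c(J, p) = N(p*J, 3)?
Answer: 238*I*√13 ≈ 858.12*I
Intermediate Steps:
c(J, p) = J*p (c(J, p) = p*J = J*p)
(17*√(-7 - 6))*c(2, 7) = (17*√(-7 - 6))*(2*7) = (17*√(-13))*14 = (17*(I*√13))*14 = (17*I*√13)*14 = 238*I*√13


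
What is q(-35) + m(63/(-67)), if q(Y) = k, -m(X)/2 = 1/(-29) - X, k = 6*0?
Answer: -3520/1943 ≈ -1.8116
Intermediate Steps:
k = 0
m(X) = 2/29 + 2*X (m(X) = -2*(1/(-29) - X) = -2*(-1/29 - X) = 2/29 + 2*X)
q(Y) = 0
q(-35) + m(63/(-67)) = 0 + (2/29 + 2*(63/(-67))) = 0 + (2/29 + 2*(63*(-1/67))) = 0 + (2/29 + 2*(-63/67)) = 0 + (2/29 - 126/67) = 0 - 3520/1943 = -3520/1943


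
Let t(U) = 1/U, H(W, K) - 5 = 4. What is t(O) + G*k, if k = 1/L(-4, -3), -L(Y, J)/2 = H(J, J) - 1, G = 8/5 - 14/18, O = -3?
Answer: -277/720 ≈ -0.38472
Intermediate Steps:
H(W, K) = 9 (H(W, K) = 5 + 4 = 9)
G = 37/45 (G = 8*(1/5) - 14*1/18 = 8/5 - 7/9 = 37/45 ≈ 0.82222)
L(Y, J) = -16 (L(Y, J) = -2*(9 - 1) = -2*8 = -16)
k = -1/16 (k = 1/(-16) = -1/16 ≈ -0.062500)
t(O) + G*k = 1/(-3) + (37/45)*(-1/16) = -1/3 - 37/720 = -277/720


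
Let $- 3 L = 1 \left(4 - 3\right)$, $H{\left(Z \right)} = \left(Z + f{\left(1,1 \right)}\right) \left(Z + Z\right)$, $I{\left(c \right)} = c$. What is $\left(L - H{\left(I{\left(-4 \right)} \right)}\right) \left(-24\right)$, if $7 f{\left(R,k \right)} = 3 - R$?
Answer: $\frac{5048}{7} \approx 721.14$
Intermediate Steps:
$f{\left(R,k \right)} = \frac{3}{7} - \frac{R}{7}$ ($f{\left(R,k \right)} = \frac{3 - R}{7} = \frac{3}{7} - \frac{R}{7}$)
$H{\left(Z \right)} = 2 Z \left(\frac{2}{7} + Z\right)$ ($H{\left(Z \right)} = \left(Z + \left(\frac{3}{7} - \frac{1}{7}\right)\right) \left(Z + Z\right) = \left(Z + \left(\frac{3}{7} - \frac{1}{7}\right)\right) 2 Z = \left(Z + \frac{2}{7}\right) 2 Z = \left(\frac{2}{7} + Z\right) 2 Z = 2 Z \left(\frac{2}{7} + Z\right)$)
$L = - \frac{1}{3}$ ($L = - \frac{1 \left(4 - 3\right)}{3} = - \frac{1 \cdot 1}{3} = \left(- \frac{1}{3}\right) 1 = - \frac{1}{3} \approx -0.33333$)
$\left(L - H{\left(I{\left(-4 \right)} \right)}\right) \left(-24\right) = \left(- \frac{1}{3} - \frac{2}{7} \left(-4\right) \left(2 + 7 \left(-4\right)\right)\right) \left(-24\right) = \left(- \frac{1}{3} - \frac{2}{7} \left(-4\right) \left(2 - 28\right)\right) \left(-24\right) = \left(- \frac{1}{3} - \frac{2}{7} \left(-4\right) \left(-26\right)\right) \left(-24\right) = \left(- \frac{1}{3} - \frac{208}{7}\right) \left(-24\right) = \left(- \frac{631}{21}\right) \left(-24\right) = \frac{5048}{7}$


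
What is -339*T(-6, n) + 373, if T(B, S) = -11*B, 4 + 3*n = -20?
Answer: -22001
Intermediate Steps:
n = -8 (n = -4/3 + (⅓)*(-20) = -4/3 - 20/3 = -8)
-339*T(-6, n) + 373 = -(-3729)*(-6) + 373 = -339*66 + 373 = -22374 + 373 = -22001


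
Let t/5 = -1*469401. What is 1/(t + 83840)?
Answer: -1/2263165 ≈ -4.4186e-7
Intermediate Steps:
t = -2347005 (t = 5*(-1*469401) = 5*(-469401) = -2347005)
1/(t + 83840) = 1/(-2347005 + 83840) = 1/(-2263165) = -1/2263165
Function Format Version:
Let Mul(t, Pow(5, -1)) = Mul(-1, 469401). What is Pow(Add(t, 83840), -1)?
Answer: Rational(-1, 2263165) ≈ -4.4186e-7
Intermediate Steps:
t = -2347005 (t = Mul(5, Mul(-1, 469401)) = Mul(5, -469401) = -2347005)
Pow(Add(t, 83840), -1) = Pow(Add(-2347005, 83840), -1) = Pow(-2263165, -1) = Rational(-1, 2263165)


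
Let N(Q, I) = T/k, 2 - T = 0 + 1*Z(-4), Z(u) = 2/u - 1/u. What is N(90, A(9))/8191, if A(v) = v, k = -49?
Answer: -9/1605436 ≈ -5.6060e-6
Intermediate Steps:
Z(u) = 1/u
T = 9/4 (T = 2 - (0 + 1/(-4)) = 2 - (0 + 1*(-¼)) = 2 - (0 - ¼) = 2 - 1*(-¼) = 2 + ¼ = 9/4 ≈ 2.2500)
N(Q, I) = -9/196 (N(Q, I) = (9/4)/(-49) = (9/4)*(-1/49) = -9/196)
N(90, A(9))/8191 = -9/196/8191 = -9/196*1/8191 = -9/1605436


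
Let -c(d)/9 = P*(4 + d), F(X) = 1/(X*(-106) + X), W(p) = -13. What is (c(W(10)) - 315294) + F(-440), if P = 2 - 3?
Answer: -14570324999/46200 ≈ -3.1538e+5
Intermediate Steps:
F(X) = -1/(105*X) (F(X) = 1/(-106*X + X) = 1/(-105*X) = -1/(105*X))
P = -1
c(d) = 36 + 9*d (c(d) = -(-9)*(4 + d) = -9*(-4 - d) = 36 + 9*d)
(c(W(10)) - 315294) + F(-440) = ((36 + 9*(-13)) - 315294) - 1/105/(-440) = ((36 - 117) - 315294) - 1/105*(-1/440) = (-81 - 315294) + 1/46200 = -315375 + 1/46200 = -14570324999/46200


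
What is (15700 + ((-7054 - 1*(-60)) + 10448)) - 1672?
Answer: 17482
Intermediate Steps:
(15700 + ((-7054 - 1*(-60)) + 10448)) - 1672 = (15700 + ((-7054 + 60) + 10448)) - 1672 = (15700 + (-6994 + 10448)) - 1672 = (15700 + 3454) - 1672 = 19154 - 1672 = 17482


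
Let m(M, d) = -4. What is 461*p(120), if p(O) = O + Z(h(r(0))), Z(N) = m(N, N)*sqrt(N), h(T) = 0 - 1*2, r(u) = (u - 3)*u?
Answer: 55320 - 1844*I*sqrt(2) ≈ 55320.0 - 2607.8*I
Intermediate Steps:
r(u) = u*(-3 + u) (r(u) = (-3 + u)*u = u*(-3 + u))
h(T) = -2 (h(T) = 0 - 2 = -2)
Z(N) = -4*sqrt(N)
p(O) = O - 4*I*sqrt(2)
461*p(120) = 461*(120 - 4*I*sqrt(2)) = 55320 - 1844*I*sqrt(2)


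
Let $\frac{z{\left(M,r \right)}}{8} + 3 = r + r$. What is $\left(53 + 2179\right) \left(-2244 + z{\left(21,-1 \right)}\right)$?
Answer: $-5097888$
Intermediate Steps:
$z{\left(M,r \right)} = -24 + 16 r$ ($z{\left(M,r \right)} = -24 + 8 \left(r + r\right) = -24 + 8 \cdot 2 r = -24 + 16 r$)
$\left(53 + 2179\right) \left(-2244 + z{\left(21,-1 \right)}\right) = \left(53 + 2179\right) \left(-2244 + \left(-24 + 16 \left(-1\right)\right)\right) = 2232 \left(-2244 - 40\right) = 2232 \left(-2284\right) = -5097888$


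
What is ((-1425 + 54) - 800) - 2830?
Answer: -5001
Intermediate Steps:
((-1425 + 54) - 800) - 2830 = (-1371 - 800) - 2830 = -2171 - 2830 = -5001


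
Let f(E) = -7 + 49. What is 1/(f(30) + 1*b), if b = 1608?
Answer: 1/1650 ≈ 0.00060606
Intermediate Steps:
f(E) = 42
1/(f(30) + 1*b) = 1/(42 + 1*1608) = 1/(42 + 1608) = 1/1650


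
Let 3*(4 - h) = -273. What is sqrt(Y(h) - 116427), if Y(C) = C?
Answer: 2*I*sqrt(29083) ≈ 341.07*I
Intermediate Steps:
h = 95 (h = 4 - 1/3*(-273) = 4 + 91 = 95)
sqrt(Y(h) - 116427) = sqrt(95 - 116427) = sqrt(-116332) = 2*I*sqrt(29083)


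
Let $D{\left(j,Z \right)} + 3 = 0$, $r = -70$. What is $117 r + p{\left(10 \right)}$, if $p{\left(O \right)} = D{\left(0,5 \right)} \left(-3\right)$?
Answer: $-8181$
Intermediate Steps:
$D{\left(j,Z \right)} = -3$ ($D{\left(j,Z \right)} = -3 + 0 = -3$)
$p{\left(O \right)} = 9$ ($p{\left(O \right)} = \left(-3\right) \left(-3\right) = 9$)
$117 r + p{\left(10 \right)} = 117 \left(-70\right) + 9 = -8190 + 9 = -8181$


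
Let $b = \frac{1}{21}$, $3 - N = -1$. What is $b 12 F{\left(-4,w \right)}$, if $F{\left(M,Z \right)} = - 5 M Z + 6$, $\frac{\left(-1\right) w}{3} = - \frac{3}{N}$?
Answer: $\frac{204}{7} \approx 29.143$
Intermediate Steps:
$N = 4$ ($N = 3 - -1 = 3 + 1 = 4$)
$w = \frac{9}{4}$ ($w = - 3 \left(- \frac{3}{4}\right) = - 3 \left(\left(-3\right) \frac{1}{4}\right) = \left(-3\right) \left(- \frac{3}{4}\right) = \frac{9}{4} \approx 2.25$)
$b = \frac{1}{21} \approx 0.047619$
$F{\left(M,Z \right)} = 6 - 5 M Z$ ($F{\left(M,Z \right)} = - 5 M Z + 6 = 6 - 5 M Z$)
$b 12 F{\left(-4,w \right)} = \frac{1}{21} \cdot 12 \left(6 - \left(-20\right) \frac{9}{4}\right) = \frac{4 \left(6 + 45\right)}{7} = \frac{4}{7} \cdot 51 = \frac{204}{7}$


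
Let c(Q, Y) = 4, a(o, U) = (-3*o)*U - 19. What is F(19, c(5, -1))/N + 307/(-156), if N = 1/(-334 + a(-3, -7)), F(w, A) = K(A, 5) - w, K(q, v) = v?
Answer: 908237/156 ≈ 5822.0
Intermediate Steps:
a(o, U) = -19 - 3*U*o (a(o, U) = -3*U*o - 19 = -19 - 3*U*o)
F(w, A) = 5 - w
N = -1/416 (N = 1/(-334 + (-19 - 3*(-7)*(-3))) = 1/(-334 + (-19 - 63)) = 1/(-334 - 82) = 1/(-416) = -1/416 ≈ -0.0024038)
F(19, c(5, -1))/N + 307/(-156) = (5 - 1*19)/(-1/416) + 307/(-156) = (5 - 19)*(-416) + 307*(-1/156) = -14*(-416) - 307/156 = 5824 - 307/156 = 908237/156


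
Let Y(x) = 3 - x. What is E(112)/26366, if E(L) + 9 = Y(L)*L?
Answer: -12217/26366 ≈ -0.46336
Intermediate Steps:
E(L) = -9 + L*(3 - L) (E(L) = -9 + (3 - L)*L = -9 + L*(3 - L))
E(112)/26366 = (-9 - 1*112*(-3 + 112))/26366 = (-9 - 1*112*109)*(1/26366) = (-9 - 12208)*(1/26366) = -12217*1/26366 = -12217/26366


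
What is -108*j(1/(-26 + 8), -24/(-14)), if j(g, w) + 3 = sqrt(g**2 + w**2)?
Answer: 324 - 6*sqrt(46705)/7 ≈ 138.76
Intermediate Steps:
j(g, w) = -3 + sqrt(g**2 + w**2)
-108*j(1/(-26 + 8), -24/(-14)) = -108*(-3 + sqrt((1/(-26 + 8))**2 + (-24/(-14))**2)) = -108*(-3 + sqrt((1/(-18))**2 + (-24*(-1/14))**2)) = -108*(-3 + sqrt((-1/18)**2 + (12/7)**2)) = -108*(-3 + sqrt(1/324 + 144/49)) = -108*(-3 + sqrt(46705/15876)) = -108*(-3 + sqrt(46705)/126) = 324 - 6*sqrt(46705)/7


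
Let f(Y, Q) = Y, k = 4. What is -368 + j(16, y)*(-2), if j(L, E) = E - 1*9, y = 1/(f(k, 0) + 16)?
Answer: -3501/10 ≈ -350.10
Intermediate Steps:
y = 1/20 (y = 1/(4 + 16) = 1/20 ≈ 0.050000)
j(L, E) = -9 + E (j(L, E) = E - 9 = -9 + E)
-368 + j(16, y)*(-2) = -368 + (-9 + 1/20)*(-2) = -368 - 179/20*(-2) = -368 + 179/10 = -3501/10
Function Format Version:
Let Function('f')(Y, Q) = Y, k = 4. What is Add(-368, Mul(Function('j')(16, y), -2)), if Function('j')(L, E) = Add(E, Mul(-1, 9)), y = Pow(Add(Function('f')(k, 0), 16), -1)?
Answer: Rational(-3501, 10) ≈ -350.10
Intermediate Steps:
y = Rational(1, 20) (y = Pow(Add(4, 16), -1) = Pow(20, -1) = Rational(1, 20) ≈ 0.050000)
Function('j')(L, E) = Add(-9, E) (Function('j')(L, E) = Add(E, -9) = Add(-9, E))
Add(-368, Mul(Function('j')(16, y), -2)) = Add(-368, Mul(Add(-9, Rational(1, 20)), -2)) = Add(-368, Mul(Rational(-179, 20), -2)) = Add(-368, Rational(179, 10)) = Rational(-3501, 10)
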